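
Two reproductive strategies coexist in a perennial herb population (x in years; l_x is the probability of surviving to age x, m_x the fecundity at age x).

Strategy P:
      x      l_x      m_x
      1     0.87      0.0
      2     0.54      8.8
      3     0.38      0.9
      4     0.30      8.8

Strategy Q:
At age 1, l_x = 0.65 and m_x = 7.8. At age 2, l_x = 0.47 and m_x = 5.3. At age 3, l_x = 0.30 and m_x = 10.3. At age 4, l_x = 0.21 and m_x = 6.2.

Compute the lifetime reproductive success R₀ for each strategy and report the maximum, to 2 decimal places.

Strategy P: R₀ = 0.87×0.0 + 0.54×8.8 + 0.38×0.9 + 0.30×8.8 = 7.7340
Strategy Q: R₀ = 0.65×7.8 + 0.47×5.3 + 0.30×10.3 + 0.21×6.2 = 11.9530
Highest R₀: strategy Q with 11.9530.

11.95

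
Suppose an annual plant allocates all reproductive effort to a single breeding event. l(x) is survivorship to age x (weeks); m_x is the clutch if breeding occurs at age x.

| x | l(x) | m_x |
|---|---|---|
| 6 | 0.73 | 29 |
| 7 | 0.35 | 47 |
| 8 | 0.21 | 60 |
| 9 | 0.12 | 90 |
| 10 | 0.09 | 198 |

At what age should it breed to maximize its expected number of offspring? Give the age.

Expected offspring if breeding at age x = l(x) × m_x:
  age 6: 0.73 × 29 = 21.170
  age 7: 0.35 × 47 = 16.450
  age 8: 0.21 × 60 = 12.600
  age 9: 0.12 × 90 = 10.800
  age 10: 0.09 × 198 = 17.820
Maximum at age 6 (21.170).

6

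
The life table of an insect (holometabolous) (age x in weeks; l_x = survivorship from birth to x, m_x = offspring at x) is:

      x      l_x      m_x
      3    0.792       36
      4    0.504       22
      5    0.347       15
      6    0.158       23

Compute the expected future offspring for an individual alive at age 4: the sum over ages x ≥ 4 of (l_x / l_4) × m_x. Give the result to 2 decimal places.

39.54

l_4 = 0.504. Conditional survival from age 4 to x is l_x / l_4.
  x=4: (0.504/0.504) × 22 = 22.0000
  x=5: (0.347/0.504) × 15 = 10.3274
  x=6: (0.158/0.504) × 23 = 7.2103
Sum = 22.0000 + 10.3274 + 7.2103 = 39.5377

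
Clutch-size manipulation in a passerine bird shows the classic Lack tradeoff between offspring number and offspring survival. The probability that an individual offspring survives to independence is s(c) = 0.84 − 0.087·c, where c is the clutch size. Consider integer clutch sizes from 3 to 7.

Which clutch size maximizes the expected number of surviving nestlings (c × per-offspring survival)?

5

Expected surviving nestlings = c × s(c):
  c=3: 3 × 0.579 = 1.737
  c=4: 4 × 0.492 = 1.968
  c=5: 5 × 0.405 = 2.025
  c=6: 6 × 0.318 = 1.908
  c=7: 7 × 0.231 = 1.617
Maximum at c = 5 (2.025 surviving nestlings).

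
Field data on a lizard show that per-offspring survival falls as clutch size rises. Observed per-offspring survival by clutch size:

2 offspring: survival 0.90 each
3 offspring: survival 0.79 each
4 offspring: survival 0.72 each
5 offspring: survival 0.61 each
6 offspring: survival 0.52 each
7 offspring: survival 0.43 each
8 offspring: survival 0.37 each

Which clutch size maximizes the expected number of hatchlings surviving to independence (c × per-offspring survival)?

6

Expected hatchlings surviving to independence = c × s(c):
  c=2: 2 × 0.90 = 1.800
  c=3: 3 × 0.79 = 2.370
  c=4: 4 × 0.72 = 2.880
  c=5: 5 × 0.61 = 3.050
  c=6: 6 × 0.52 = 3.120
  c=7: 7 × 0.43 = 3.010
  c=8: 8 × 0.37 = 2.960
Maximum at c = 6 (3.120 hatchlings surviving to independence).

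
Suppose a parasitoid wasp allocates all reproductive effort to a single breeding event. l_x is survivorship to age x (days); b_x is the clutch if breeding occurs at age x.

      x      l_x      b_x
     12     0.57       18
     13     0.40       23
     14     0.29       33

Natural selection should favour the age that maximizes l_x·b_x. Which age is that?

Expected offspring if breeding at age x = l_x × b_x:
  age 12: 0.57 × 18 = 10.260
  age 13: 0.40 × 23 = 9.200
  age 14: 0.29 × 33 = 9.570
Maximum at age 12 (10.260).

12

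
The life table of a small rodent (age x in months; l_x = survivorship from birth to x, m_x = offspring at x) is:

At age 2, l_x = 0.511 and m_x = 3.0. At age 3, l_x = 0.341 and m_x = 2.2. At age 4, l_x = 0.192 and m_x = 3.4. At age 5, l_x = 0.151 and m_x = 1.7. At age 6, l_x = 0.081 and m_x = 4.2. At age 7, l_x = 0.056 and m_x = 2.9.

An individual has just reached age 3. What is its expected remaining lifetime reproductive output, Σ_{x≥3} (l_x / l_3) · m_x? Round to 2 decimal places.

l_3 = 0.341. Conditional survival from age 3 to x is l_x / l_3.
  x=3: (0.341/0.341) × 2.2 = 2.2000
  x=4: (0.192/0.341) × 3.4 = 1.9144
  x=5: (0.151/0.341) × 1.7 = 0.7528
  x=6: (0.081/0.341) × 4.2 = 0.9977
  x=7: (0.056/0.341) × 2.9 = 0.4762
Sum = 2.2000 + 1.9144 + 0.7528 + 0.9977 + 0.4762 = 6.3411

6.34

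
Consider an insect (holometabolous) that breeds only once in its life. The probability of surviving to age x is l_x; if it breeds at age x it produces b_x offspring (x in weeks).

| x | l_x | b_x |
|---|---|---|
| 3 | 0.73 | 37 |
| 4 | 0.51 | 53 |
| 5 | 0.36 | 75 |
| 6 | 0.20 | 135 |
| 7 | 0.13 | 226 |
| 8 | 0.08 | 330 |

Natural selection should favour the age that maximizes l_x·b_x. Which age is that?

Expected offspring if breeding at age x = l_x × b_x:
  age 3: 0.73 × 37 = 27.010
  age 4: 0.51 × 53 = 27.030
  age 5: 0.36 × 75 = 27.000
  age 6: 0.20 × 135 = 27.000
  age 7: 0.13 × 226 = 29.380
  age 8: 0.08 × 330 = 26.400
Maximum at age 7 (29.380).

7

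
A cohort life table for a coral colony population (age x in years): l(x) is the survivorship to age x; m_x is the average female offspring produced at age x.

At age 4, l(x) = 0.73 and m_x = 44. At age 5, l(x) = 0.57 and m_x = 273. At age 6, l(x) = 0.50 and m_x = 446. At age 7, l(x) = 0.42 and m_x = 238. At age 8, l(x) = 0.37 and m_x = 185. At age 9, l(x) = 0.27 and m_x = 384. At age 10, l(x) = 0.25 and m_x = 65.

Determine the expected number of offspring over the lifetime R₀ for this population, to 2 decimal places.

699.07

R₀ = Σ l(x) m_x:
  age 4: 0.73 × 44 = 32.1200
  age 5: 0.57 × 273 = 155.6100
  age 6: 0.50 × 446 = 223.0000
  age 7: 0.42 × 238 = 99.9600
  age 8: 0.37 × 185 = 68.4500
  age 9: 0.27 × 384 = 103.6800
  age 10: 0.25 × 65 = 16.2500
R₀ = 32.1200 + 155.6100 + 223.0000 + 99.9600 + 68.4500 + 103.6800 + 16.2500 = 699.0700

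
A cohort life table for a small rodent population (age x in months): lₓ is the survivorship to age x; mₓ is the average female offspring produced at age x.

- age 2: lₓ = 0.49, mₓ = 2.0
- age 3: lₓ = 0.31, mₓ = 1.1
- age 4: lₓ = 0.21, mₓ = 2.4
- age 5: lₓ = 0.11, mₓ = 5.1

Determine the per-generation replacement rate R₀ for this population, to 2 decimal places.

R₀ = Σ lₓ mₓ:
  age 2: 0.49 × 2.0 = 0.9800
  age 3: 0.31 × 1.1 = 0.3410
  age 4: 0.21 × 2.4 = 0.5040
  age 5: 0.11 × 5.1 = 0.5610
R₀ = 0.9800 + 0.3410 + 0.5040 + 0.5610 = 2.3860

2.39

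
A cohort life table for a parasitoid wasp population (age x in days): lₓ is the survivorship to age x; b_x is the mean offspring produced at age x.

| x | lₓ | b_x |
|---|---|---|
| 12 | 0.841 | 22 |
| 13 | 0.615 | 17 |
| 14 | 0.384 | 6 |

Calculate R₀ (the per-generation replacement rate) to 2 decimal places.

31.26

R₀ = Σ lₓ b_x:
  age 12: 0.841 × 22 = 18.5020
  age 13: 0.615 × 17 = 10.4550
  age 14: 0.384 × 6 = 2.3040
R₀ = 18.5020 + 10.4550 + 2.3040 = 31.2610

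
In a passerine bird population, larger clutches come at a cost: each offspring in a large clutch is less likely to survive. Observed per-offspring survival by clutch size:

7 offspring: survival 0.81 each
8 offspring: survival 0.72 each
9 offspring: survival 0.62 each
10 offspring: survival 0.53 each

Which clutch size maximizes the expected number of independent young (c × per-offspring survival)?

Expected independent young = c × s(c):
  c=7: 7 × 0.81 = 5.670
  c=8: 8 × 0.72 = 5.760
  c=9: 9 × 0.62 = 5.580
  c=10: 10 × 0.53 = 5.300
Maximum at c = 8 (5.760 independent young).

8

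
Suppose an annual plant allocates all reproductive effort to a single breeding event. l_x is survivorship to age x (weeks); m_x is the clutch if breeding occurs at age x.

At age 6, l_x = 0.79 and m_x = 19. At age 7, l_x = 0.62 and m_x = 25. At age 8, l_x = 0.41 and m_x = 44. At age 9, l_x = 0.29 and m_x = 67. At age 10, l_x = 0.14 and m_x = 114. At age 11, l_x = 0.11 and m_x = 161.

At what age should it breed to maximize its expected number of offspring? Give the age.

9

Expected offspring if breeding at age x = l_x × m_x:
  age 6: 0.79 × 19 = 15.010
  age 7: 0.62 × 25 = 15.500
  age 8: 0.41 × 44 = 18.040
  age 9: 0.29 × 67 = 19.430
  age 10: 0.14 × 114 = 15.960
  age 11: 0.11 × 161 = 17.710
Maximum at age 9 (19.430).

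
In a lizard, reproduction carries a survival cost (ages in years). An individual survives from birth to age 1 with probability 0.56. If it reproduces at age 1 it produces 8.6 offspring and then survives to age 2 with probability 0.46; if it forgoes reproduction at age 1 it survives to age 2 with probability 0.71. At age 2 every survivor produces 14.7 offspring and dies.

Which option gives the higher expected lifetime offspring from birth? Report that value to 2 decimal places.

8.60

breed at age 1: R₀ = 0.56 × (8.6 + 0.46 × 14.7) = 0.56 × 15.3620 = 8.6027
delay to age 2: R₀ = 0.56 × (0.71 × 14.7) = 0.56 × 10.4370 = 5.8447
Higher: breed at age 1 (8.6027).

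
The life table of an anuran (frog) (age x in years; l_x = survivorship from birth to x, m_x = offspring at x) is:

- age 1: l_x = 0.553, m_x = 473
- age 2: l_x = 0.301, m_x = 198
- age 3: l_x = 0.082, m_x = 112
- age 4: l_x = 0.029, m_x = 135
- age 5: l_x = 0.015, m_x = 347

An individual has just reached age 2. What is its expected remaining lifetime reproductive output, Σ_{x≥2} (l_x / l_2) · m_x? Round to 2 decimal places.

l_2 = 0.301. Conditional survival from age 2 to x is l_x / l_2.
  x=2: (0.301/0.301) × 198 = 198.0000
  x=3: (0.082/0.301) × 112 = 30.5116
  x=4: (0.029/0.301) × 135 = 13.0066
  x=5: (0.015/0.301) × 347 = 17.2924
Sum = 198.0000 + 30.5116 + 13.0066 + 17.2924 = 258.8106

258.81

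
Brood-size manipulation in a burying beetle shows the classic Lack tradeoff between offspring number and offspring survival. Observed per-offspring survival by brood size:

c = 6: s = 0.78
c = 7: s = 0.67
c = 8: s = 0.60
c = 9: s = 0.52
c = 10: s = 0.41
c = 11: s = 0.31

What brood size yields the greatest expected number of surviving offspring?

8

Expected surviving offspring = c × s(c):
  c=6: 6 × 0.78 = 4.680
  c=7: 7 × 0.67 = 4.690
  c=8: 8 × 0.60 = 4.800
  c=9: 9 × 0.52 = 4.680
  c=10: 10 × 0.41 = 4.100
  c=11: 11 × 0.31 = 3.410
Maximum at c = 8 (4.800 surviving offspring).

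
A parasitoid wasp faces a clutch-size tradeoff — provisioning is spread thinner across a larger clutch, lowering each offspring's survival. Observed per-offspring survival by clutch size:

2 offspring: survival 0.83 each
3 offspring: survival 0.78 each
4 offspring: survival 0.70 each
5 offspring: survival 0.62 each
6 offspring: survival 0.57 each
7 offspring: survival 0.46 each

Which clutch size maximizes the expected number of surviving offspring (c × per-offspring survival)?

Expected surviving offspring = c × s(c):
  c=2: 2 × 0.83 = 1.660
  c=3: 3 × 0.78 = 2.340
  c=4: 4 × 0.70 = 2.800
  c=5: 5 × 0.62 = 3.100
  c=6: 6 × 0.57 = 3.420
  c=7: 7 × 0.46 = 3.220
Maximum at c = 6 (3.420 surviving offspring).

6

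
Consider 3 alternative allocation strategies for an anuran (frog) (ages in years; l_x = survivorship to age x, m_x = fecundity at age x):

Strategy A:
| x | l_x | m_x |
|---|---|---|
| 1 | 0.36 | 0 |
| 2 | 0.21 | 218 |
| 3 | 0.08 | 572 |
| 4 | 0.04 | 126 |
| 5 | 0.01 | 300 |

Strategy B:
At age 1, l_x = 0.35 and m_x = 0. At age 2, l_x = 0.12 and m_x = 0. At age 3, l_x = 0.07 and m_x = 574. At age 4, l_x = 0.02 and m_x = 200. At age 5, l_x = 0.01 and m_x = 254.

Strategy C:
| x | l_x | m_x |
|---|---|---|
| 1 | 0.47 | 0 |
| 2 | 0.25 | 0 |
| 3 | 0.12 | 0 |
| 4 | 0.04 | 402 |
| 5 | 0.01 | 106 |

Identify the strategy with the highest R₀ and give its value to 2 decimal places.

99.58

Strategy A: R₀ = 0.36×0 + 0.21×218 + 0.08×572 + 0.04×126 + 0.01×300 = 99.5800
Strategy B: R₀ = 0.35×0 + 0.12×0 + 0.07×574 + 0.02×200 + 0.01×254 = 46.7200
Strategy C: R₀ = 0.47×0 + 0.25×0 + 0.12×0 + 0.04×402 + 0.01×106 = 17.1400
Highest R₀: strategy A with 99.5800.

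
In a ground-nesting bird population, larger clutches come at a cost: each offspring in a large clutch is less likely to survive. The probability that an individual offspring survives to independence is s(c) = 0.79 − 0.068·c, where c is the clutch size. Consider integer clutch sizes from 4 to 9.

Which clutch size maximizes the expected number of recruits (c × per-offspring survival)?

Expected recruits = c × s(c):
  c=4: 4 × 0.518 = 2.072
  c=5: 5 × 0.450 = 2.250
  c=6: 6 × 0.382 = 2.292
  c=7: 7 × 0.314 = 2.198
  c=8: 8 × 0.246 = 1.968
  c=9: 9 × 0.178 = 1.602
Maximum at c = 6 (2.292 recruits).

6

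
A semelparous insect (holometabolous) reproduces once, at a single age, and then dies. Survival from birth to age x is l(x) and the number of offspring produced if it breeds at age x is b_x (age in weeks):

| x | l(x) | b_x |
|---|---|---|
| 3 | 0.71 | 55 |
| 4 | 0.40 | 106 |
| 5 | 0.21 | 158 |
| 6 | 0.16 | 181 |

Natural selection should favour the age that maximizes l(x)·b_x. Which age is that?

Expected offspring if breeding at age x = l(x) × b_x:
  age 3: 0.71 × 55 = 39.050
  age 4: 0.40 × 106 = 42.400
  age 5: 0.21 × 158 = 33.180
  age 6: 0.16 × 181 = 28.960
Maximum at age 4 (42.400).

4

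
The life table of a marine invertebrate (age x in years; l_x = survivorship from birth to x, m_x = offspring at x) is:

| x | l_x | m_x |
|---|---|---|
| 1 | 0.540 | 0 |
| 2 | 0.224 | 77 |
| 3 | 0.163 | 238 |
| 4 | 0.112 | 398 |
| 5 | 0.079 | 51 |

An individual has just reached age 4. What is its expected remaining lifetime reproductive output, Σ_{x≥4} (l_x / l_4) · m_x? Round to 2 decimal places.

l_4 = 0.112. Conditional survival from age 4 to x is l_x / l_4.
  x=4: (0.112/0.112) × 398 = 398.0000
  x=5: (0.079/0.112) × 51 = 35.9732
Sum = 398.0000 + 35.9732 = 433.9732

433.97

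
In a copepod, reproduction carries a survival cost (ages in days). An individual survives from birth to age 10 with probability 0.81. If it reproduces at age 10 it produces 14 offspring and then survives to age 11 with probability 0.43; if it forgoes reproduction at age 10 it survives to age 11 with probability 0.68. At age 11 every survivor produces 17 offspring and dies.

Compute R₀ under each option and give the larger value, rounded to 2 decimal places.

17.26

breed at age 10: R₀ = 0.81 × (14 + 0.43 × 17) = 0.81 × 21.3100 = 17.2611
delay to age 11: R₀ = 0.81 × (0.68 × 17) = 0.81 × 11.5600 = 9.3636
Higher: breed at age 10 (17.2611).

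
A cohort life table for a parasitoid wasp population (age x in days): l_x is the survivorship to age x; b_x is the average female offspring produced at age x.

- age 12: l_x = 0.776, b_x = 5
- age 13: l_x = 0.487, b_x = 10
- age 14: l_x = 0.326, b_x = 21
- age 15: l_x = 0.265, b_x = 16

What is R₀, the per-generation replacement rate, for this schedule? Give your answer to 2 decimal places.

19.84

R₀ = Σ l_x b_x:
  age 12: 0.776 × 5 = 3.8800
  age 13: 0.487 × 10 = 4.8700
  age 14: 0.326 × 21 = 6.8460
  age 15: 0.265 × 16 = 4.2400
R₀ = 3.8800 + 4.8700 + 6.8460 + 4.2400 = 19.8360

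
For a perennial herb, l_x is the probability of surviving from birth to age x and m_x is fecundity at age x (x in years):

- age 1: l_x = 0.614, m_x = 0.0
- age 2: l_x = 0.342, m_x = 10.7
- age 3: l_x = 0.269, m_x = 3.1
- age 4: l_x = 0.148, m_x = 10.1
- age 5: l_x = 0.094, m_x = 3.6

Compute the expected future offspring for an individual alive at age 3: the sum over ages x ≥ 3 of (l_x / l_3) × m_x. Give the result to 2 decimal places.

9.91

l_3 = 0.269. Conditional survival from age 3 to x is l_x / l_3.
  x=3: (0.269/0.269) × 3.1 = 3.1000
  x=4: (0.148/0.269) × 10.1 = 5.5569
  x=5: (0.094/0.269) × 3.6 = 1.2580
Sum = 3.1000 + 5.5569 + 1.2580 = 9.9149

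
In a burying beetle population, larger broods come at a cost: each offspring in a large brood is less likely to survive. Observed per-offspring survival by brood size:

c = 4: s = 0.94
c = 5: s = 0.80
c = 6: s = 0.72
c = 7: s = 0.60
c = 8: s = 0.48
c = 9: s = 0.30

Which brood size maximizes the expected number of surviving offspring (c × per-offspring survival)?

Expected surviving offspring = c × s(c):
  c=4: 4 × 0.94 = 3.760
  c=5: 5 × 0.80 = 4.000
  c=6: 6 × 0.72 = 4.320
  c=7: 7 × 0.60 = 4.200
  c=8: 8 × 0.48 = 3.840
  c=9: 9 × 0.30 = 2.700
Maximum at c = 6 (4.320 surviving offspring).

6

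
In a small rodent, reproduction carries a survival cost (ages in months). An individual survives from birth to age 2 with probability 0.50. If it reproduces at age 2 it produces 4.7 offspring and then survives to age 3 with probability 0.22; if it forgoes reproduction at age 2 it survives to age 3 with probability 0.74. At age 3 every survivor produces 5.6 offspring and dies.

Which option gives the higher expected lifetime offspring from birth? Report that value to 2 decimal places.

2.97

breed at age 2: R₀ = 0.50 × (4.7 + 0.22 × 5.6) = 0.50 × 5.9320 = 2.9660
delay to age 3: R₀ = 0.50 × (0.74 × 5.6) = 0.50 × 4.1440 = 2.0720
Higher: breed at age 2 (2.9660).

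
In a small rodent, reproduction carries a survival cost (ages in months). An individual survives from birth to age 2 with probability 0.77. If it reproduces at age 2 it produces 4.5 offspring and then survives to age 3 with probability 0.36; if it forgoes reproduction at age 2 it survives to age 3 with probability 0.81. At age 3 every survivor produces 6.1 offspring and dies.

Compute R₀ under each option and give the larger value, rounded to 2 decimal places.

5.16

breed at age 2: R₀ = 0.77 × (4.5 + 0.36 × 6.1) = 0.77 × 6.6960 = 5.1559
delay to age 3: R₀ = 0.77 × (0.81 × 6.1) = 0.77 × 4.9410 = 3.8046
Higher: breed at age 2 (5.1559).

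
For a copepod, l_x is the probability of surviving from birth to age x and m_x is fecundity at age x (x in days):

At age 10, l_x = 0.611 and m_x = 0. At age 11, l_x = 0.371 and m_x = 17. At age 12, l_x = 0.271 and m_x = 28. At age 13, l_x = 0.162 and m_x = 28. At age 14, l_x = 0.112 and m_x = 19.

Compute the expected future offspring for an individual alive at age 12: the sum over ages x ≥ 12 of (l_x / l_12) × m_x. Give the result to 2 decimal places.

52.59

l_12 = 0.271. Conditional survival from age 12 to x is l_x / l_12.
  x=12: (0.271/0.271) × 28 = 28.0000
  x=13: (0.162/0.271) × 28 = 16.7380
  x=14: (0.112/0.271) × 19 = 7.8524
Sum = 28.0000 + 16.7380 + 7.8524 = 52.5904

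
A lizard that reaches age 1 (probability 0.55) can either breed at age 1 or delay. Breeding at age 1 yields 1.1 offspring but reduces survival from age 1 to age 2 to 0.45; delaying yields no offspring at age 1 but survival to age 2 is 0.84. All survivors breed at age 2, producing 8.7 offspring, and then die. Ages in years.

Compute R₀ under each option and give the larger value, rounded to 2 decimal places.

breed at age 1: R₀ = 0.55 × (1.1 + 0.45 × 8.7) = 0.55 × 5.0150 = 2.7582
delay to age 2: R₀ = 0.55 × (0.84 × 8.7) = 0.55 × 7.3080 = 4.0194
Higher: delay to age 2 (4.0194).

4.02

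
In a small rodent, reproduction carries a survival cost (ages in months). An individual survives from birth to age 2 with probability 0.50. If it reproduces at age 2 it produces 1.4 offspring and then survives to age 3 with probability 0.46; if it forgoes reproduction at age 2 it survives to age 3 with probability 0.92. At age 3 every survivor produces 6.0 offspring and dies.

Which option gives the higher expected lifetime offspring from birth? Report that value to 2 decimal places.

breed at age 2: R₀ = 0.50 × (1.4 + 0.46 × 6.0) = 0.50 × 4.1600 = 2.0800
delay to age 3: R₀ = 0.50 × (0.92 × 6.0) = 0.50 × 5.5200 = 2.7600
Higher: delay to age 3 (2.7600).

2.76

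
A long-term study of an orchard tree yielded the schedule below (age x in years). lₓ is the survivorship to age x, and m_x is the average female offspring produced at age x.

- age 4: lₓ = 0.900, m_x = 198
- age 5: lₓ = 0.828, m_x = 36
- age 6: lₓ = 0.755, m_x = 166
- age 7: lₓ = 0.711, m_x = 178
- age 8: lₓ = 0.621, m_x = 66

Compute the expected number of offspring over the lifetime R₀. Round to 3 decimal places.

500.882

R₀ = Σ lₓ m_x:
  age 4: 0.900 × 198 = 178.2000
  age 5: 0.828 × 36 = 29.8080
  age 6: 0.755 × 166 = 125.3300
  age 7: 0.711 × 178 = 126.5580
  age 8: 0.621 × 66 = 40.9860
R₀ = 178.2000 + 29.8080 + 125.3300 + 126.5580 + 40.9860 = 500.8820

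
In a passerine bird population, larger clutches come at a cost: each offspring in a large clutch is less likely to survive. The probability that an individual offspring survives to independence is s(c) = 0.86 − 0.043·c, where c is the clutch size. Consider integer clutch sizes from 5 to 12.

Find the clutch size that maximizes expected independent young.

Expected independent young = c × s(c):
  c=5: 5 × 0.645 = 3.225
  c=6: 6 × 0.602 = 3.612
  c=7: 7 × 0.559 = 3.913
  c=8: 8 × 0.516 = 4.128
  c=9: 9 × 0.473 = 4.257
  c=10: 10 × 0.430 = 4.300
  c=11: 11 × 0.387 = 4.257
  c=12: 12 × 0.344 = 4.128
Maximum at c = 10 (4.300 independent young).

10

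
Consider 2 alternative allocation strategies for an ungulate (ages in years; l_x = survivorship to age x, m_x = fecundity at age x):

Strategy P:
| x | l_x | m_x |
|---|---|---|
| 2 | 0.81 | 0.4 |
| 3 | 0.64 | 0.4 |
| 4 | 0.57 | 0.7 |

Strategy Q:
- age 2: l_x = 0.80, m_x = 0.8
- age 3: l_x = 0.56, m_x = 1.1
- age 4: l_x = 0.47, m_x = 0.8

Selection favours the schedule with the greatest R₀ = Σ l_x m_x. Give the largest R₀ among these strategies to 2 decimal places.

Strategy P: R₀ = 0.81×0.4 + 0.64×0.4 + 0.57×0.7 = 0.9790
Strategy Q: R₀ = 0.80×0.8 + 0.56×1.1 + 0.47×0.8 = 1.6320
Highest R₀: strategy Q with 1.6320.

1.63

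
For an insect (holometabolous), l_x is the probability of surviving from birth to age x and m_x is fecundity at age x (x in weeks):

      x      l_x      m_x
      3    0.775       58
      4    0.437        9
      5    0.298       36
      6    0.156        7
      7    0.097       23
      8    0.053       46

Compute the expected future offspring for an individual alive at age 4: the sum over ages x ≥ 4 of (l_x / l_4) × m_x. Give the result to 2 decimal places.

46.73

l_4 = 0.437. Conditional survival from age 4 to x is l_x / l_4.
  x=4: (0.437/0.437) × 9 = 9.0000
  x=5: (0.298/0.437) × 36 = 24.5492
  x=6: (0.156/0.437) × 7 = 2.4989
  x=7: (0.097/0.437) × 23 = 5.1053
  x=8: (0.053/0.437) × 46 = 5.5789
Sum = 9.0000 + 24.5492 + 2.4989 + 5.1053 + 5.5789 = 46.7323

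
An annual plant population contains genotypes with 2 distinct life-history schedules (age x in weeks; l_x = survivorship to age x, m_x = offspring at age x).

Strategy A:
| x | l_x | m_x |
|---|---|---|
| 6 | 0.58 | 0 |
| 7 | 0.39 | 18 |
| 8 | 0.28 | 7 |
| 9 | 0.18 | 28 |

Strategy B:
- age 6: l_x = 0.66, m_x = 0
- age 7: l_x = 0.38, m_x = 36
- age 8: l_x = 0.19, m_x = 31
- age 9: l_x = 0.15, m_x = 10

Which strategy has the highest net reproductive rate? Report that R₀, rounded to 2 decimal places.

21.07

Strategy A: R₀ = 0.58×0 + 0.39×18 + 0.28×7 + 0.18×28 = 14.0200
Strategy B: R₀ = 0.66×0 + 0.38×36 + 0.19×31 + 0.15×10 = 21.0700
Highest R₀: strategy B with 21.0700.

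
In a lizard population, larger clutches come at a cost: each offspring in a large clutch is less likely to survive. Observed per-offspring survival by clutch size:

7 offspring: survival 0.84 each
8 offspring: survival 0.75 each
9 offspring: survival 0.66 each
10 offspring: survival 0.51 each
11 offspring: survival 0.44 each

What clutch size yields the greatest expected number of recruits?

8

Expected recruits = c × s(c):
  c=7: 7 × 0.84 = 5.880
  c=8: 8 × 0.75 = 6.000
  c=9: 9 × 0.66 = 5.940
  c=10: 10 × 0.51 = 5.100
  c=11: 11 × 0.44 = 4.840
Maximum at c = 8 (6.000 recruits).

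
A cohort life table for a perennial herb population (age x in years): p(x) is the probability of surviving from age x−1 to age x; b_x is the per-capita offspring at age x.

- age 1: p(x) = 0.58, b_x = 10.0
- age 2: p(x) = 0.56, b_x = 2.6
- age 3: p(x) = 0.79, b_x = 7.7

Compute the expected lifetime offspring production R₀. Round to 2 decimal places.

8.62

Survivorship from birth: l_x = p_1·p_2·…·p_x.
  l_1 = 0.58000
  l_2 = 0.32480
  l_3 = 0.25659
R₀ = Σ l_x b_x:
  age 1: 0.58000 × 10.0 = 5.8000
  age 2: 0.32480 × 2.6 = 0.8445
  age 3: 0.25659 × 7.7 = 1.9757
R₀ = 5.8000 + 0.8445 + 1.9757 = 8.6202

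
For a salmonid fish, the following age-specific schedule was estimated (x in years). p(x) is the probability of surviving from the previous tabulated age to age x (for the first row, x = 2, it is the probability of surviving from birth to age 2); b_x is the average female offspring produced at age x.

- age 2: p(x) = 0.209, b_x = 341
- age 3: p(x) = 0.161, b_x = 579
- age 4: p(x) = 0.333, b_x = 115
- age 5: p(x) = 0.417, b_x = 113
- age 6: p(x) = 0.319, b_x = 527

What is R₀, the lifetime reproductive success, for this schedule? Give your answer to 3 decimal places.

Survivorship from birth: l_x = p_2·p_3·…·p_x.
  l_2 = 0.20900
  l_3 = 0.03365
  l_4 = 0.01121
  l_5 = 0.00467
  l_6 = 0.00149
R₀ = Σ l_x b_x:
  age 2: 0.20900 × 341 = 71.2690
  age 3: 0.03365 × 579 = 19.4833
  age 4: 0.01121 × 115 = 1.2892
  age 5: 0.00467 × 113 = 0.5277
  age 6: 0.00149 × 527 = 0.7852
R₀ = 71.2690 + 19.4833 + 1.2892 + 0.5277 + 0.7852 = 93.3544

93.354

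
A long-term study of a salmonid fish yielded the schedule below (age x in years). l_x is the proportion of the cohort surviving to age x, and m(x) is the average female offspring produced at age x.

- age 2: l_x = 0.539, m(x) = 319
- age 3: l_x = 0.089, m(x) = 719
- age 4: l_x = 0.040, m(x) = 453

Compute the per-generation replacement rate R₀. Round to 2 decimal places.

R₀ = Σ l_x m(x):
  age 2: 0.539 × 319 = 171.9410
  age 3: 0.089 × 719 = 63.9910
  age 4: 0.040 × 453 = 18.1200
R₀ = 171.9410 + 63.9910 + 18.1200 = 254.0520

254.05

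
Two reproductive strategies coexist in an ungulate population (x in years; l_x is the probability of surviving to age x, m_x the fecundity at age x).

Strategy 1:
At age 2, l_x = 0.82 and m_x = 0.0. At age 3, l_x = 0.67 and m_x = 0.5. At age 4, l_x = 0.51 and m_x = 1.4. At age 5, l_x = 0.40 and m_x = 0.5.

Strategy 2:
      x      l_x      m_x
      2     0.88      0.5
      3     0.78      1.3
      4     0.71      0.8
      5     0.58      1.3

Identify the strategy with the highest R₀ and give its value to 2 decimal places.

2.78

Strategy 1: R₀ = 0.82×0.0 + 0.67×0.5 + 0.51×1.4 + 0.40×0.5 = 1.2490
Strategy 2: R₀ = 0.88×0.5 + 0.78×1.3 + 0.71×0.8 + 0.58×1.3 = 2.7760
Highest R₀: strategy 2 with 2.7760.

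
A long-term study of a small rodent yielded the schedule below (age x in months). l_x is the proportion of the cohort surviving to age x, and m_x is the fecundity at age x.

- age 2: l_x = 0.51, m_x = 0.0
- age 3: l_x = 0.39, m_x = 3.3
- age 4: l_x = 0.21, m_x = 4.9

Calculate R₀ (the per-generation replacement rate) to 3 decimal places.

R₀ = Σ l_x m_x:
  age 2: 0.51 × 0.0 = 0.0000
  age 3: 0.39 × 3.3 = 1.2870
  age 4: 0.21 × 4.9 = 1.0290
R₀ = 0.0000 + 1.2870 + 1.0290 = 2.3160

2.316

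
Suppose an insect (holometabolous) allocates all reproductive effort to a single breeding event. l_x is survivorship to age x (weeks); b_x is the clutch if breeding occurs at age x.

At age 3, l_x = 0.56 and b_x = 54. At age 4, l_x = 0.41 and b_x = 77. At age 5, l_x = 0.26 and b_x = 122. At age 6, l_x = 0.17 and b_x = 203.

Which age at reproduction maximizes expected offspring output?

Expected offspring if breeding at age x = l_x × b_x:
  age 3: 0.56 × 54 = 30.240
  age 4: 0.41 × 77 = 31.570
  age 5: 0.26 × 122 = 31.720
  age 6: 0.17 × 203 = 34.510
Maximum at age 6 (34.510).

6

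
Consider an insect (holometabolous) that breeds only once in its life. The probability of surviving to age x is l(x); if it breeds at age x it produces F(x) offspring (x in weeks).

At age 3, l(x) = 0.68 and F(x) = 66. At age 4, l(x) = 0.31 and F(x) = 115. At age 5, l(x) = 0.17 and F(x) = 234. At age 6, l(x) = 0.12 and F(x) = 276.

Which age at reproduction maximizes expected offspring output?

Expected offspring if breeding at age x = l(x) × F(x):
  age 3: 0.68 × 66 = 44.880
  age 4: 0.31 × 115 = 35.650
  age 5: 0.17 × 234 = 39.780
  age 6: 0.12 × 276 = 33.120
Maximum at age 3 (44.880).

3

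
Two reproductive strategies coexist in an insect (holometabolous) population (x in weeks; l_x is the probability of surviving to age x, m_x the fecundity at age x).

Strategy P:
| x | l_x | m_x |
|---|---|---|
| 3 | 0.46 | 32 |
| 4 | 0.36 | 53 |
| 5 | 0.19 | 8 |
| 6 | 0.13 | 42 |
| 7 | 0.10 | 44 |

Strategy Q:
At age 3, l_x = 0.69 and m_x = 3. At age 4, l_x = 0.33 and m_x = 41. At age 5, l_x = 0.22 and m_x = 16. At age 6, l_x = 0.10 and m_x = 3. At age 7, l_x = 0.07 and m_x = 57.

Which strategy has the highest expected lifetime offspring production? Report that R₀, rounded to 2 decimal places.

Strategy P: R₀ = 0.46×32 + 0.36×53 + 0.19×8 + 0.13×42 + 0.10×44 = 45.1800
Strategy Q: R₀ = 0.69×3 + 0.33×41 + 0.22×16 + 0.10×3 + 0.07×57 = 23.4100
Highest R₀: strategy P with 45.1800.

45.18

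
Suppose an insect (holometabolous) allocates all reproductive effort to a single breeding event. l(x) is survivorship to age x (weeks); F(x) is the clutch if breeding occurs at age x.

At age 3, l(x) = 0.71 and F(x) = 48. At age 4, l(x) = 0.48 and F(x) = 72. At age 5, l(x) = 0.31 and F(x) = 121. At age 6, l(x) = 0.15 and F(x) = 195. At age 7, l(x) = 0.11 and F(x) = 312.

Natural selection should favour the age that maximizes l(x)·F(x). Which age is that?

5

Expected offspring if breeding at age x = l(x) × F(x):
  age 3: 0.71 × 48 = 34.080
  age 4: 0.48 × 72 = 34.560
  age 5: 0.31 × 121 = 37.510
  age 6: 0.15 × 195 = 29.250
  age 7: 0.11 × 312 = 34.320
Maximum at age 5 (37.510).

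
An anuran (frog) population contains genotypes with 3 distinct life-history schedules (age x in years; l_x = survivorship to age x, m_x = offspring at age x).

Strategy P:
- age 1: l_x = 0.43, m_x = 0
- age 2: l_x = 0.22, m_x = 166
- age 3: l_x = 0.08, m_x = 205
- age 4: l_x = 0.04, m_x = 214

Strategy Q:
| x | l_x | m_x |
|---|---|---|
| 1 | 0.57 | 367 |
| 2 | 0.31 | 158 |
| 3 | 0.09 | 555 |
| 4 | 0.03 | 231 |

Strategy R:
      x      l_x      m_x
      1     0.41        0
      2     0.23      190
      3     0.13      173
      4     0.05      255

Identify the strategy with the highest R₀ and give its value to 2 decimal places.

Strategy P: R₀ = 0.43×0 + 0.22×166 + 0.08×205 + 0.04×214 = 61.4800
Strategy Q: R₀ = 0.57×367 + 0.31×158 + 0.09×555 + 0.03×231 = 315.0500
Strategy R: R₀ = 0.41×0 + 0.23×190 + 0.13×173 + 0.05×255 = 78.9400
Highest R₀: strategy Q with 315.0500.

315.05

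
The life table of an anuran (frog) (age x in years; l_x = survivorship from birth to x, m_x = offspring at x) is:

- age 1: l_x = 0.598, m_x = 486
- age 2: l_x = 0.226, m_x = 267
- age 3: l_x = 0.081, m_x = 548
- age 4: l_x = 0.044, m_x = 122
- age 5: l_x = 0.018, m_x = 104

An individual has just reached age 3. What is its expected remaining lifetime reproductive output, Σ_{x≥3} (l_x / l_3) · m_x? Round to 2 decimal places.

l_3 = 0.081. Conditional survival from age 3 to x is l_x / l_3.
  x=3: (0.081/0.081) × 548 = 548.0000
  x=4: (0.044/0.081) × 122 = 66.2716
  x=5: (0.018/0.081) × 104 = 23.1111
Sum = 548.0000 + 66.2716 + 23.1111 = 637.3827

637.38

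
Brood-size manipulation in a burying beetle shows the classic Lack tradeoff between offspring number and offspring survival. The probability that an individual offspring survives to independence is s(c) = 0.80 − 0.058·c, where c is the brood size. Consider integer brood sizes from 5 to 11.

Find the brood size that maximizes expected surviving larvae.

Expected surviving larvae = c × s(c):
  c=5: 5 × 0.510 = 2.550
  c=6: 6 × 0.452 = 2.712
  c=7: 7 × 0.394 = 2.758
  c=8: 8 × 0.336 = 2.688
  c=9: 9 × 0.278 = 2.502
  c=10: 10 × 0.220 = 2.200
  c=11: 11 × 0.162 = 1.782
Maximum at c = 7 (2.758 surviving larvae).

7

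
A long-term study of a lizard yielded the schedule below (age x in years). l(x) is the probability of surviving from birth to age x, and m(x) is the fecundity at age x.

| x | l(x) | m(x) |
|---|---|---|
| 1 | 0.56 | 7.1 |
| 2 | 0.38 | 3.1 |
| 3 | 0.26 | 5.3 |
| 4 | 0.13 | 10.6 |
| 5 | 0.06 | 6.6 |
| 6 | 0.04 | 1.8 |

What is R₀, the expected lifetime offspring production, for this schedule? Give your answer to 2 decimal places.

8.38

R₀ = Σ l(x) m(x):
  age 1: 0.56 × 7.1 = 3.9760
  age 2: 0.38 × 3.1 = 1.1780
  age 3: 0.26 × 5.3 = 1.3780
  age 4: 0.13 × 10.6 = 1.3780
  age 5: 0.06 × 6.6 = 0.3960
  age 6: 0.04 × 1.8 = 0.0720
R₀ = 3.9760 + 1.1780 + 1.3780 + 1.3780 + 0.3960 + 0.0720 = 8.3780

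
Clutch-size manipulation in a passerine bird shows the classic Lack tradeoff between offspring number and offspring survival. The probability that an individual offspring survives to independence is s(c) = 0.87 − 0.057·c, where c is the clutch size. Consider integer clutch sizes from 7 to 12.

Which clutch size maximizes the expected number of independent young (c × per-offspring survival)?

8

Expected independent young = c × s(c):
  c=7: 7 × 0.471 = 3.297
  c=8: 8 × 0.414 = 3.312
  c=9: 9 × 0.357 = 3.213
  c=10: 10 × 0.300 = 3.000
  c=11: 11 × 0.243 = 2.673
  c=12: 12 × 0.186 = 2.232
Maximum at c = 8 (3.312 independent young).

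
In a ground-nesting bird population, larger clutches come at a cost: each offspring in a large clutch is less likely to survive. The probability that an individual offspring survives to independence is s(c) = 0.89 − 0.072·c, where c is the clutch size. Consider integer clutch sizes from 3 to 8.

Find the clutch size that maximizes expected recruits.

Expected recruits = c × s(c):
  c=3: 3 × 0.674 = 2.022
  c=4: 4 × 0.602 = 2.408
  c=5: 5 × 0.530 = 2.650
  c=6: 6 × 0.458 = 2.748
  c=7: 7 × 0.386 = 2.702
  c=8: 8 × 0.314 = 2.512
Maximum at c = 6 (2.748 recruits).

6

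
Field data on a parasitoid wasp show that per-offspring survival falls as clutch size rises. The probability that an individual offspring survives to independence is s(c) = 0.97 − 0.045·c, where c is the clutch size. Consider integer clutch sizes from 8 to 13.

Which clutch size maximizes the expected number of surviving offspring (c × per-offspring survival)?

Expected surviving offspring = c × s(c):
  c=8: 8 × 0.610 = 4.880
  c=9: 9 × 0.565 = 5.085
  c=10: 10 × 0.520 = 5.200
  c=11: 11 × 0.475 = 5.225
  c=12: 12 × 0.430 = 5.160
  c=13: 13 × 0.385 = 5.005
Maximum at c = 11 (5.225 surviving offspring).

11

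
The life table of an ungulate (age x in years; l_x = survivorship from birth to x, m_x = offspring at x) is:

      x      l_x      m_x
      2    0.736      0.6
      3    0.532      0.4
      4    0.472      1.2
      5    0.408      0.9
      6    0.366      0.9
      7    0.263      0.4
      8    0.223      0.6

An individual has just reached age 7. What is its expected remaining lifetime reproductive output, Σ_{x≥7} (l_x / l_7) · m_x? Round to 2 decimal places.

0.91

l_7 = 0.263. Conditional survival from age 7 to x is l_x / l_7.
  x=7: (0.263/0.263) × 0.4 = 0.4000
  x=8: (0.223/0.263) × 0.6 = 0.5087
Sum = 0.4000 + 0.5087 = 0.9087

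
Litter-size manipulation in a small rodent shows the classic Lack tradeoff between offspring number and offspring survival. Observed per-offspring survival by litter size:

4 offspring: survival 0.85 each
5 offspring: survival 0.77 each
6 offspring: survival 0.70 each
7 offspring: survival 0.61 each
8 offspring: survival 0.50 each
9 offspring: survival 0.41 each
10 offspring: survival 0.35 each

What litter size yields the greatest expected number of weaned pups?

Expected weaned pups = c × s(c):
  c=4: 4 × 0.85 = 3.400
  c=5: 5 × 0.77 = 3.850
  c=6: 6 × 0.70 = 4.200
  c=7: 7 × 0.61 = 4.270
  c=8: 8 × 0.50 = 4.000
  c=9: 9 × 0.41 = 3.690
  c=10: 10 × 0.35 = 3.500
Maximum at c = 7 (4.270 weaned pups).

7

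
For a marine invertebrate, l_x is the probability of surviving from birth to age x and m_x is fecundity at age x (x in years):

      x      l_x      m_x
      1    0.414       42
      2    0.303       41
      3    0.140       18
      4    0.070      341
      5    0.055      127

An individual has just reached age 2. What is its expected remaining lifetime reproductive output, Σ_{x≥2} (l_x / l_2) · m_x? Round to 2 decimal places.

151.15

l_2 = 0.303. Conditional survival from age 2 to x is l_x / l_2.
  x=2: (0.303/0.303) × 41 = 41.0000
  x=3: (0.140/0.303) × 18 = 8.3168
  x=4: (0.070/0.303) × 341 = 78.7789
  x=5: (0.055/0.303) × 127 = 23.0528
Sum = 41.0000 + 8.3168 + 78.7789 + 23.0528 = 151.1485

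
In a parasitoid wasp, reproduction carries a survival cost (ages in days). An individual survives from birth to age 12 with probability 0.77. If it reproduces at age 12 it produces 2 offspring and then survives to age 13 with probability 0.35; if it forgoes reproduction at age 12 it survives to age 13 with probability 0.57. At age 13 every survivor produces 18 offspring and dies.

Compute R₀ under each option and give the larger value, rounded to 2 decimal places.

7.90

breed at age 12: R₀ = 0.77 × (2 + 0.35 × 18) = 0.77 × 8.3000 = 6.3910
delay to age 13: R₀ = 0.77 × (0.57 × 18) = 0.77 × 10.2600 = 7.9002
Higher: delay to age 13 (7.9002).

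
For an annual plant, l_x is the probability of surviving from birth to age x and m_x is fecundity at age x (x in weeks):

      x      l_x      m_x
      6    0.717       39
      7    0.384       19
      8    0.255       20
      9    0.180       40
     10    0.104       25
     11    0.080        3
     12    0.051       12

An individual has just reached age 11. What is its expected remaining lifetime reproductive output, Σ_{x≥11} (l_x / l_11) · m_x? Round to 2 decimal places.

l_11 = 0.080. Conditional survival from age 11 to x is l_x / l_11.
  x=11: (0.080/0.080) × 3 = 3.0000
  x=12: (0.051/0.080) × 12 = 7.6500
Sum = 3.0000 + 7.6500 = 10.6500

10.65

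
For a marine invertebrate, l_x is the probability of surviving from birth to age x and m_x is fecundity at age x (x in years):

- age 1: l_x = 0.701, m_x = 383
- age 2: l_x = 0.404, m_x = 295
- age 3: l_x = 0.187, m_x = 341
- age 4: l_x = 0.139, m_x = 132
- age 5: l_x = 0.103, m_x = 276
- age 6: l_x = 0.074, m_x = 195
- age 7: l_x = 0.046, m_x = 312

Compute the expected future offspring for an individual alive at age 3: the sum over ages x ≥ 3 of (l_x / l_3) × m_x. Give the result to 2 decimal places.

l_3 = 0.187. Conditional survival from age 3 to x is l_x / l_3.
  x=3: (0.187/0.187) × 341 = 341.0000
  x=4: (0.139/0.187) × 132 = 98.1176
  x=5: (0.103/0.187) × 276 = 152.0214
  x=6: (0.074/0.187) × 195 = 77.1658
  x=7: (0.046/0.187) × 312 = 76.7487
Sum = 341.0000 + 98.1176 + 152.0214 + 77.1658 + 76.7487 = 745.0535

745.05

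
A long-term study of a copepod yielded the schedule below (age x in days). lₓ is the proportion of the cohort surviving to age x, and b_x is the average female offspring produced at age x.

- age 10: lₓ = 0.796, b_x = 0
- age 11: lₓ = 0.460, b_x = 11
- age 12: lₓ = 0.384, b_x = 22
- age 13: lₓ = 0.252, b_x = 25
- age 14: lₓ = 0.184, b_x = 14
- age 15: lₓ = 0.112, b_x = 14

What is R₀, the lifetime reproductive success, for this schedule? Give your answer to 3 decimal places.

23.952

R₀ = Σ lₓ b_x:
  age 10: 0.796 × 0 = 0.0000
  age 11: 0.460 × 11 = 5.0600
  age 12: 0.384 × 22 = 8.4480
  age 13: 0.252 × 25 = 6.3000
  age 14: 0.184 × 14 = 2.5760
  age 15: 0.112 × 14 = 1.5680
R₀ = 0.0000 + 5.0600 + 8.4480 + 6.3000 + 2.5760 + 1.5680 = 23.9520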